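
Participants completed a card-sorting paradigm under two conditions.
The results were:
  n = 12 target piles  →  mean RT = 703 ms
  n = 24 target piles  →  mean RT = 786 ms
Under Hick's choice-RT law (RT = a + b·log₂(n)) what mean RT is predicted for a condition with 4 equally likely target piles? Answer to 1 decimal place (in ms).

With log₂ n on the abscissa the relation is linear; from the two conditions:
  b = (786 − 703) / (log₂ 24 − log₂ 12) = 83 / (4.5850 − 3.5850) = 83.000 ms/bit
  a = 703 − 83.000 × 3.5850 = 405.448 ms
Then RT(4) = 405.448 + 83.000 × log₂ 4 = 405.448 + 83.000 × 2 ≈ 571.448 ms.

571.4 ms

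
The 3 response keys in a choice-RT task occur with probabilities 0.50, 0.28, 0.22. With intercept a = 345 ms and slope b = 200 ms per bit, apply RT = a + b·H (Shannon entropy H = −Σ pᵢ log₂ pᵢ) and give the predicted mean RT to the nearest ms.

H = 0.50·log₂(1/0.50) + 0.28·log₂(1/0.28) + 0.22·log₂(1/0.22) = 1.4948 bits.
RT = 345 + 200 × 1.4948 = 643.96 ms.

644 ms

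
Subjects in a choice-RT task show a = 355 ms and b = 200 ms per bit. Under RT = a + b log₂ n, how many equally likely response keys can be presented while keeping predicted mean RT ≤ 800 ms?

4

200·log₂ n ≤ 800 − 355 = 445, giving log₂ n ≤ 2.2250 and n ≤ 4.675. The largest whole number is 4.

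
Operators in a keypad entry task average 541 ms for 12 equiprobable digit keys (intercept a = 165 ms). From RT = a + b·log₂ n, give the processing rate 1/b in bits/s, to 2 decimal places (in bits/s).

Choice component = 541 − 165 = 376 ms over log₂(12) = 3.5850 bits.
b = 376 / 3.5850 = 104.883 ms/bit, so 1/b = 9.534 bits/s.

9.53 bits/s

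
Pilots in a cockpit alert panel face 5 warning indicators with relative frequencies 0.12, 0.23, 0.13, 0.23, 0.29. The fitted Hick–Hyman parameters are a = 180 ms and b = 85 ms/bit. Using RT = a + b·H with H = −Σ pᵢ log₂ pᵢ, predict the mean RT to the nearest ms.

Entropy contributions −pᵢ log₂ pᵢ: 0.3671, 0.4877, 0.3826, 0.4877, 0.5179; sum H = 2.2430 bits.
RT = a + bH = 180 + 85·2.2430 = 370.65 ms.

371 ms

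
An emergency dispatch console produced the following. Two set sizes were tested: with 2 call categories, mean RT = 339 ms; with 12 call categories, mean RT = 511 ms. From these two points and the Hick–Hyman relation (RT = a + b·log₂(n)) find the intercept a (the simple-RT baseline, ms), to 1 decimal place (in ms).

The slope on a log₂ axis is (511 − 339) / (3.5850 − 1) = 66.539 ms/bit.
a = RT₁ − b·log₂ n₁ = 339 − 66.539 × 1 = 272.461 ms.

272.5 ms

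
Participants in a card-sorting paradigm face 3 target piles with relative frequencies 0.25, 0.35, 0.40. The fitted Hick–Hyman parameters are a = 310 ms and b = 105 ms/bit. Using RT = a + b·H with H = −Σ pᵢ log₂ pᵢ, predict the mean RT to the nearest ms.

H = 0.25·log₂(1/0.25) + 0.35·log₂(1/0.35) + 0.40·log₂(1/0.40) = 1.5589 bits.
RT = 310 + 105 × 1.5589 = 473.68 ms.

474 ms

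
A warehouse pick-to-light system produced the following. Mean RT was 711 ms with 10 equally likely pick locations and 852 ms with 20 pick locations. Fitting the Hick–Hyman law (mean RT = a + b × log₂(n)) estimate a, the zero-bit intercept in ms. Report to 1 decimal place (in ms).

242.6 ms

The slope on a log₂ axis is (852 − 711) / (4.3219 − 3.3219) = 141.000 ms/bit.
Intercept: a = 711 − 141.000·log₂(10) = 242.608 ms.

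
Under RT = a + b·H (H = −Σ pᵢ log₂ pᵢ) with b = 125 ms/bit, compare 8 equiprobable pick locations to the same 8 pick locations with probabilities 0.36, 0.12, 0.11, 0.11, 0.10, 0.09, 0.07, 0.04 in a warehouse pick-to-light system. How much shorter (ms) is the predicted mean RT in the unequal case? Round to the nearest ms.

The RT saving is b·ΔH. Equiprobable H₀ = log₂(8) = 3.0000 bits; with the given probabilities H = 2.6974 bits.
b·(H₀ − H) = 125 × (3.0000 − 2.6974) = 37.82 ms.

38 ms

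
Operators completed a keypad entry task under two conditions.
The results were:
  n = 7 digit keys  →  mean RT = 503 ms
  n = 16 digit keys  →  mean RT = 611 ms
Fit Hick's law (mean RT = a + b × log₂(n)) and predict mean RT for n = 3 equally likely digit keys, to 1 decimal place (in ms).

392.3 ms

With log₂ n on the abscissa the relation is linear; from the two conditions:
  b = (611 − 503) / (log₂ 16 − log₂ 7) = 108 / (4 − 2.8074) = 90.555 ms/bit
  a = 503 − 90.555 × 2.8074 = 248.780 ms
Then RT(3) = 248.780 + 90.555 × log₂ 3 = 248.780 + 90.555 × 1.5850 ≈ 392.306 ms.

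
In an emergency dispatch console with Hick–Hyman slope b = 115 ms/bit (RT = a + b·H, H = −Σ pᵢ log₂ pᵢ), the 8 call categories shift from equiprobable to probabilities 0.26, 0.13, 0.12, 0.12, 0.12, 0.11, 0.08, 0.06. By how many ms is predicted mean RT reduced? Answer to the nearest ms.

Equiprobable entropy H₀ = log₂ 8 = 3.0000 bits.
Skewed entropy H = −Σ pᵢ log₂ pᵢ = 2.8745 bits.
ΔRT = b·(H₀ − H) = 115 × 0.1255 = 14.44 ms.

14 ms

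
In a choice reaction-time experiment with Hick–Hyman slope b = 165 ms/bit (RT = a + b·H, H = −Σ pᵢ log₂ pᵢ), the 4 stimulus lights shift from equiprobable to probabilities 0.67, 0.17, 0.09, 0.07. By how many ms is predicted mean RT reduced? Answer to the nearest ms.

Equiprobable entropy H₀ = log₂ 4 = 2.0000 bits.
Skewed entropy H = −Σ pᵢ log₂ pᵢ = 1.4029 bits.
ΔRT = b·(H₀ − H) = 165 × 0.5971 = 98.52 ms.

99 ms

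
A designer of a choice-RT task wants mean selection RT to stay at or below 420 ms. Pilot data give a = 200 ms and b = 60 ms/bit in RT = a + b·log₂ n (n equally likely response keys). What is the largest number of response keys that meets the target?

12

Information budget: (420 − 200)/60 = 3.6667 bits, so n ≤ 2^3.6667 = 12.699 → at most 12.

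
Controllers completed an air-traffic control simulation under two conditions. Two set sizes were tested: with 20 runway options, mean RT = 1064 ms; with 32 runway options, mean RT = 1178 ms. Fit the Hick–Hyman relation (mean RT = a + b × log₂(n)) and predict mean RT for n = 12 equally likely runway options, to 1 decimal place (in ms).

Solve the two-equation system in a and b:
  b = (1178 − 1064) / (log₂ 32 − log₂ 20) = 114 / (5 − 4.3219) = 168.124 ms/bit
  a = 1064 − 168.124 × 4.3219 = 337.381 ms
Then RT(12) = 337.381 + 168.124 × log₂ 12 = 337.381 + 168.124 × 3.5850 ≈ 940.099 ms.

940.1 ms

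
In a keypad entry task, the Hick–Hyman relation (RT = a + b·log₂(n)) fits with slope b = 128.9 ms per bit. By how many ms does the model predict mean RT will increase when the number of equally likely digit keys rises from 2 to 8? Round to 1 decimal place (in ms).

257.8 ms

Only the slope matters, since a is common to both: ΔRT = b·log₂(n₂/n₁).
log₂(8) − log₂(2) = log₂(8/2) = log₂(4) = 2.
ΔRT = 128.9 × 2.0000 = 257.800 ms.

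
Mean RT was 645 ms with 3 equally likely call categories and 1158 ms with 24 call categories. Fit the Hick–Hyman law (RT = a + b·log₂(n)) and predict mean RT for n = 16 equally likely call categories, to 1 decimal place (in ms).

RT is linear in log₂ n, so two points fix the line:
  b = (1158 − 645) / (log₂ 24 − log₂ 3) = 513 / (4.5850 − 1.5850) = 171.000 ms/bit
  a = 645 − 171.000 × 1.5850 = 373.971 ms
Then RT(16) = 373.971 + 171.000 × log₂ 16 = 373.971 + 171.000 × 4 ≈ 1057.971 ms.

1058.0 ms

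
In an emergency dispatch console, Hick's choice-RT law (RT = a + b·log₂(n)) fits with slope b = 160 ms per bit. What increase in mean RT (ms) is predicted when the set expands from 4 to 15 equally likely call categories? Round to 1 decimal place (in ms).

The intercept a cancels: ΔRT = b·(log₂ n₂ − log₂ n₁) = b·log₂(n₂/n₁).
log₂(15) − log₂(4) = 3.9069 − 2 = 1.9069.
ΔRT = 160 × 1.9069 = 305.102 ms.

305.1 ms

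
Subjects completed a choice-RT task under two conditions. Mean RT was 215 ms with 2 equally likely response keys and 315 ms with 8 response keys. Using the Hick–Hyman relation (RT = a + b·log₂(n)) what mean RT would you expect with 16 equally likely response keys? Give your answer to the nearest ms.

365 ms

RT is linear in log₂ n, so two points fix the line:
  b = (315 − 215) / (log₂ 8 − log₂ 2) = 100 / (3 − 1) = 50 ms/bit
  a = 215 − 50 × 1 = 165 ms
Then RT(16) = 165 + 50 × log₂ 16 = 165 + 50 × 4 ≈ 365.000 ms.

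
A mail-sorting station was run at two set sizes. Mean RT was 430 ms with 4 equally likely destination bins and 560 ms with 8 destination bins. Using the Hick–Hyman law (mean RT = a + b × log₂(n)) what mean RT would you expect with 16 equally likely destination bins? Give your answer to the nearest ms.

Fit slope and intercept:
  b = (560 − 430) / (log₂ 8 − log₂ 4) = 130 / (3 − 2) = 130 ms/bit
  a = 430 − 130 × 2 = 170 ms
Then RT(16) = 170 + 130 × log₂ 16 = 170 + 130 × 4 ≈ 690.000 ms.

690 ms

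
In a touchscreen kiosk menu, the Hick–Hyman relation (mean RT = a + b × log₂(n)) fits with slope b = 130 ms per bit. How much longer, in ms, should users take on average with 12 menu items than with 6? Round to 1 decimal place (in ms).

Only the slope matters, since a is common to both: ΔRT = b·log₂(n₂/n₁).
log₂(12) − log₂(6) = log₂(12/6) = log₂(2) = 1.
ΔRT = 130 × 1.0000 = 130.000 ms.

130.0 ms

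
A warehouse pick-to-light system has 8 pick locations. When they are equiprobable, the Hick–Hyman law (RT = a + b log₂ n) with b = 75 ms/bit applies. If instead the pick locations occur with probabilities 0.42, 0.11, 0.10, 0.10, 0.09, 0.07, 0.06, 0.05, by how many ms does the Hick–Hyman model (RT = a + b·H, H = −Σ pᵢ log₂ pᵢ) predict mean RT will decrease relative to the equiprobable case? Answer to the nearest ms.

31 ms

The RT saving is b·ΔH. Equiprobable H₀ = log₂(8) = 3.0000 bits; with the given probabilities H = 2.5812 bits.
b·(H₀ − H) = 75 × (3.0000 − 2.5812) = 31.41 ms.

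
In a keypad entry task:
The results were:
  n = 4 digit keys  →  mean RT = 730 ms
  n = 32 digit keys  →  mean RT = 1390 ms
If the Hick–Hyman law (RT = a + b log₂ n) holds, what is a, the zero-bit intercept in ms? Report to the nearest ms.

Slope: b = (1390 − 730) / (log₂ 32 − log₂ 4) = 660/3.0000 = 220 ms/bit.
a = RT₁ − b·log₂ n₁ = 730 − 220 × 2 = 290.000 ms.

290 ms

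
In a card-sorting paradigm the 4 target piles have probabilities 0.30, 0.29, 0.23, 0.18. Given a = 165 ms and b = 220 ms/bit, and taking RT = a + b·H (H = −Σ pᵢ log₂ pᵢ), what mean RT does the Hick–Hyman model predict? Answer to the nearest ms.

H = 0.30·log₂(1/0.30) + 0.29·log₂(1/0.29) + 0.23·log₂(1/0.23) + 0.18·log₂(1/0.18) = 1.9720 bits.
RT = 165 + 220 × 1.9720 = 598.83 ms.

599 ms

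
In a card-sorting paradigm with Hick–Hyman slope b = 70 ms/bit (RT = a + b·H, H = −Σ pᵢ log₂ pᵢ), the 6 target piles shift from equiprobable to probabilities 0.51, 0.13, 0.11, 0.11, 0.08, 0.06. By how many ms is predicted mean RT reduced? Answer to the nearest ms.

The RT saving is b·ΔH. Equiprobable H₀ = log₂(6) = 2.5850 bits; with the given probabilities H = 2.1137 bits.
b·(H₀ − H) = 70 × (2.5850 − 2.1137) = 32.99 ms.

33 ms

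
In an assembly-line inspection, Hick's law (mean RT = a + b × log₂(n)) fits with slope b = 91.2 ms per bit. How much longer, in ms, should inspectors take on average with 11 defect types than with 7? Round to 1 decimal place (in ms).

The intercept a cancels: ΔRT = b·(log₂ n₂ − log₂ n₁) = b·log₂(n₂/n₁).
log₂(11) − log₂(7) = 3.4594 − 2.8074 = 0.6521.
ΔRT = 91.2 × 0.6521 = 59.469 ms.

59.5 ms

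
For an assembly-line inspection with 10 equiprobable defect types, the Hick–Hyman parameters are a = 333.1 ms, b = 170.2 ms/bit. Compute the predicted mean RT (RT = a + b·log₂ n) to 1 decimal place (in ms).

898.5 ms

log₂(10) = 3.3219 bits, so RT = 333.1 + 170.2 × 3.3219 ≈ 898.492 ms.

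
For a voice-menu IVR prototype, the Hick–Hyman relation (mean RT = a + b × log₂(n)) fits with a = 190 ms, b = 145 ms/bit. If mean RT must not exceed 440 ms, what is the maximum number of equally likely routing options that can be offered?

3

Set 190 + 145·log₂ n ≤ 440 → log₂ n ≤ (440 − 190)/145 = 1.7241.
So n ≤ 2^1.7241 = 3.304; the largest integer n is 3.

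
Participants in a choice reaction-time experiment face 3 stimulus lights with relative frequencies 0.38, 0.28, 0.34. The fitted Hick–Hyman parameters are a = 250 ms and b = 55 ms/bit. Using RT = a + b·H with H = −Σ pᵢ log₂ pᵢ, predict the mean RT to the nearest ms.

337 ms

H = 0.38·log₂(1/0.38) + 0.28·log₂(1/0.28) + 0.34·log₂(1/0.34) = 1.5738 bits.
RT = 250 + 55 × 1.5738 = 336.56 ms.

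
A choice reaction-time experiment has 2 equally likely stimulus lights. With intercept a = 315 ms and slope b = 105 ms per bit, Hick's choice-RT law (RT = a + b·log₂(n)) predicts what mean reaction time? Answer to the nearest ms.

log₂(2) = 1 bits, so RT = 315 + 105 × 1 ≈ 420.000 ms.

420 ms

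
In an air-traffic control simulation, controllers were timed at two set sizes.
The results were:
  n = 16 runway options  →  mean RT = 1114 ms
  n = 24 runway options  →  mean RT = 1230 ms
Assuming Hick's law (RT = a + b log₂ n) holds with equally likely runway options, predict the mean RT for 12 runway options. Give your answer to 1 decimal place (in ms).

1031.7 ms

Fit slope and intercept:
  b = (1230 − 1114) / (log₂ 24 − log₂ 16) = 116 / (4.5850 − 4) = 198.303 ms/bit
  a = 1114 − 198.303 × 4 = 320.787 ms
Then RT(12) = 320.787 + 198.303 × log₂ 12 = 320.787 + 198.303 × 3.5850 ≈ 1031.697 ms.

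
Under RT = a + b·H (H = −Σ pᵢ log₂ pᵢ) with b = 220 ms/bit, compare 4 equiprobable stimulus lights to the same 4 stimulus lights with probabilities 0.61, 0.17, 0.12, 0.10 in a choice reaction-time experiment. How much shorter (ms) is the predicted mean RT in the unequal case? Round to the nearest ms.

The RT saving is b·ΔH. Equiprobable H₀ = log₂(4) = 2.0000 bits; with the given probabilities H = 1.5688 bits.
b·(H₀ − H) = 220 × (2.0000 − 1.5688) = 94.85 ms.

95 ms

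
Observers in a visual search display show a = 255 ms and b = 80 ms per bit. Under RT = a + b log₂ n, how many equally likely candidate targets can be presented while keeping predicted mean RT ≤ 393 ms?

Set 255 + 80·log₂ n ≤ 393 → log₂ n ≤ (393 − 255)/80 = 1.7250.
So n ≤ 2^1.7250 = 3.306; the largest integer n is 3.

3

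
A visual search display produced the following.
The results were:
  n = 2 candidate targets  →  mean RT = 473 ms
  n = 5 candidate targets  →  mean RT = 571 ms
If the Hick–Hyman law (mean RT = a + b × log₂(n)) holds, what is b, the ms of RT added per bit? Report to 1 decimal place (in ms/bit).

The slope on a log₂ axis is (571 − 473) / (2.3219 − 1) = 74.134 ms/bit.

74.1 ms/bit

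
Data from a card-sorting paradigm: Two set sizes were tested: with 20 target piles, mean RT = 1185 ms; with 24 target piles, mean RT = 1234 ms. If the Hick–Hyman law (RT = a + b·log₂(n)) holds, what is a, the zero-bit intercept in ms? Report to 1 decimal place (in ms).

379.9 ms

b = (RT₂ − RT₁)/(log₂ n₂ − log₂ n₁) = (1234 − 1185)/(4.5850 − 4.3219) = 186.287 ms/bit.
a = RT₁ − b·log₂ n₁ = 1185 − 186.287 × 4.3219 = 379.879 ms.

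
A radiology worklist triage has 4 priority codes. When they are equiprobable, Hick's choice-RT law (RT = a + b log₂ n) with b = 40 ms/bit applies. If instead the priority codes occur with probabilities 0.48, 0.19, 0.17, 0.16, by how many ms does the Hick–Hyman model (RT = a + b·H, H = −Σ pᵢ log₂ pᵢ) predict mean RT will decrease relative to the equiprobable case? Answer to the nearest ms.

7 ms

The RT saving is b·ΔH. Equiprobable H₀ = log₂(4) = 2.0000 bits; with the given probabilities H = 1.8211 bits.
b·(H₀ − H) = 40 × (2.0000 − 1.8211) = 7.16 ms.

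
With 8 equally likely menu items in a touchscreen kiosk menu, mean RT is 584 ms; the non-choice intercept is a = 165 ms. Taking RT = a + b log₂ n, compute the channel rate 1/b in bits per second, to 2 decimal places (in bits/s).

b = (584 − 165)/log₂ 8 = 419/3 = 139.667 ms per bit = 0.13967 s/bit; the reciprocal is 7.160 bits/s.

7.16 bits/s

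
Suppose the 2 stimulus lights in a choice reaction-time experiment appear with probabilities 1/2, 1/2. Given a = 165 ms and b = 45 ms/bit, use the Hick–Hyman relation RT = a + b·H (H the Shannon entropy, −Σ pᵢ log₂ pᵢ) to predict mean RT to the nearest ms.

H = −Σ pᵢ log₂ pᵢ = 0.5·1 + 0.5·1 = 1.000 bits.
RT = 165 + 45 × 1.000 = 210.00 ms.

210 ms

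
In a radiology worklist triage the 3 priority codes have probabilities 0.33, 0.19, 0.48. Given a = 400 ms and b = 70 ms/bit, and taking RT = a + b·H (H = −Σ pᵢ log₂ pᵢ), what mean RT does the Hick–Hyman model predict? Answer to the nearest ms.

504 ms

H = 0.33·log₂(1/0.33) + 0.19·log₂(1/0.19) + 0.48·log₂(1/0.48) = 1.4913 bits.
RT = 400 + 70 × 1.4913 = 504.39 ms.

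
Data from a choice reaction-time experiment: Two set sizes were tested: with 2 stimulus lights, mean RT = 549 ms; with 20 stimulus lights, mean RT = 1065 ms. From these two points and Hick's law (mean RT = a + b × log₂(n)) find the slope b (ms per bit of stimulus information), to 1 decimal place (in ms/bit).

b = (RT₂ − RT₁)/(log₂ n₂ − log₂ n₁) = (1065 − 549)/(4.3219 − 1) = 155.331 ms/bit.

155.3 ms/bit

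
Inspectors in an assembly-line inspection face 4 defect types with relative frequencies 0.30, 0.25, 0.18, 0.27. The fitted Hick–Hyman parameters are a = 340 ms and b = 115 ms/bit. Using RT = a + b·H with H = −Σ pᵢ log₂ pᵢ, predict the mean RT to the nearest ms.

567 ms

Entropy contributions −pᵢ log₂ pᵢ: 0.5211, 0.5000, 0.4453, 0.5100; sum H = 1.9764 bits.
RT = a + bH = 340 + 115·1.9764 = 567.29 ms.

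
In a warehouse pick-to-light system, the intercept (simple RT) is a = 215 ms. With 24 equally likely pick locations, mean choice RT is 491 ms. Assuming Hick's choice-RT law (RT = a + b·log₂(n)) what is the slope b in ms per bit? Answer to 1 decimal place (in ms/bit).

60.2 ms/bit

log₂(24) = 4.5850 bits.
b = (RT − a)/log₂ n = (491 − 215) / 4.5850 = 60.197 ms/bit.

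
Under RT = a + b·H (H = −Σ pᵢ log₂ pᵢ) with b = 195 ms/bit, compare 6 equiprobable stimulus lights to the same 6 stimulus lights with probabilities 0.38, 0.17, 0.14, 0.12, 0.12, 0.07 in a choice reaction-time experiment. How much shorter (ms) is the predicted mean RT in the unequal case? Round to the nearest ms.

The RT saving is b·ΔH. Equiprobable H₀ = log₂(6) = 2.5850 bits; with the given probabilities H = 2.3648 bits.
b·(H₀ − H) = 195 × (2.5850 − 2.3648) = 42.92 ms.

43 ms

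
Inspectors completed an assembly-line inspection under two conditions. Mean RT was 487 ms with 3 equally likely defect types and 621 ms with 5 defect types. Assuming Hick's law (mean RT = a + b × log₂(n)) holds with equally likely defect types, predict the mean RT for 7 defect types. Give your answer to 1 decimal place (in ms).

709.3 ms

Solve the two-equation system in a and b:
  b = (621 − 487) / (log₂ 5 − log₂ 3) = 134 / (2.3219 − 1.5850) = 181.827 ms/bit
  a = 487 − 181.827 × 1.5850 = 198.812 ms
Then RT(7) = 198.812 + 181.827 × log₂ 7 = 198.812 + 181.827 × 2.8074 ≈ 709.264 ms.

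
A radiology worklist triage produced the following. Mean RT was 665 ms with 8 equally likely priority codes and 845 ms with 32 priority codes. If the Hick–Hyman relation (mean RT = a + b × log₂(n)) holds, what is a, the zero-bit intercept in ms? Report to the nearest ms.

395 ms

Slope: b = (845 − 665) / (log₂ 32 − log₂ 8) = 180/2.0000 = 90 ms/bit.
Intercept: a = 665 − 90·log₂(8) = 395.000 ms.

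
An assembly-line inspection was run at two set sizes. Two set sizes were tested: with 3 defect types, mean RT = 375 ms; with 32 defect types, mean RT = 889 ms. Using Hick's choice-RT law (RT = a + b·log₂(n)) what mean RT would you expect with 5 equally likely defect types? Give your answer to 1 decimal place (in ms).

485.9 ms

Solve the two-equation system in a and b:
  b = (889 − 375) / (log₂ 32 − log₂ 3) = 514 / (5 − 1.5850) = 150.511 ms/bit
  a = 375 − 150.511 × 1.5850 = 136.446 ms
Then RT(5) = 136.446 + 150.511 × log₂ 5 = 136.446 + 150.511 × 2.3219 ≈ 485.921 ms.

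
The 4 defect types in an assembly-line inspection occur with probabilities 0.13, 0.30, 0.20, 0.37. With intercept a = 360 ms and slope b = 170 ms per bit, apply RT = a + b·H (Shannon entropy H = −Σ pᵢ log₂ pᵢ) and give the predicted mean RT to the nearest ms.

683 ms

H = 0.13·log₂(1/0.13) + 0.30·log₂(1/0.30) + 0.20·log₂(1/0.20) + 0.37·log₂(1/0.37) = 1.8988 bits.
RT = 360 + 170 × 1.8988 = 682.80 ms.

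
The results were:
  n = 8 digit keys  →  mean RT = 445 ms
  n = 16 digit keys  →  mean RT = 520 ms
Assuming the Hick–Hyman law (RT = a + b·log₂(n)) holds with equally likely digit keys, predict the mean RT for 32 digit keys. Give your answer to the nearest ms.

Solve the two-equation system in a and b:
  b = (520 − 445) / (log₂ 16 − log₂ 8) = 75 / (4 − 3) = 75 ms/bit
  a = 445 − 75 × 3 = 220 ms
Then RT(32) = 220 + 75 × log₂ 32 = 220 + 75 × 5 ≈ 595.000 ms.

595 ms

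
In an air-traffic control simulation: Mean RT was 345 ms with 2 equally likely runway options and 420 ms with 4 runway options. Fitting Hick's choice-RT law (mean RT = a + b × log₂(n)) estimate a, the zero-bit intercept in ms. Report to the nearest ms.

270 ms

b = (RT₂ − RT₁)/(log₂ n₂ − log₂ n₁) = (420 − 345)/(2 − 1) = 75 ms/bit.
Intercept: a = 345 − 75·log₂(2) = 270.000 ms.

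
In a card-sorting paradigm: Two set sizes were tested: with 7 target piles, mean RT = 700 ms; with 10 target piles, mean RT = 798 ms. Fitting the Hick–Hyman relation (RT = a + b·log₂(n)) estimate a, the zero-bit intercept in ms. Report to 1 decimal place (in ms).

b = (RT₂ − RT₁)/(log₂ n₂ − log₂ n₁) = (798 − 700)/(3.3219 − 2.8074) = 190.449 ms/bit.
Intercept: a = 700 − 190.449·log₂(7) = 165.342 ms.

165.3 ms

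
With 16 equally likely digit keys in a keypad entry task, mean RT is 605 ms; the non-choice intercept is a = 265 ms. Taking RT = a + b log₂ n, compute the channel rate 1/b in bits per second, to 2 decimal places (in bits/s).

Choice component = 605 − 265 = 340 ms over log₂(16) = 4 bits.
b = 340 / 4 = 85.000 ms/bit, so 1/b = 11.765 bits/s.

11.76 bits/s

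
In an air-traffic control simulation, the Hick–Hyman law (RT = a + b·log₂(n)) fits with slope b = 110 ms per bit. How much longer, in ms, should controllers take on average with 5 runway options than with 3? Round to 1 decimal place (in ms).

81.1 ms

Only the slope matters, since a is common to both: ΔRT = b·log₂(n₂/n₁).
log₂(5) − log₂(3) = 2.3219 − 1.5850 = 0.7370.
ΔRT = 110 × 0.7370 = 81.066 ms.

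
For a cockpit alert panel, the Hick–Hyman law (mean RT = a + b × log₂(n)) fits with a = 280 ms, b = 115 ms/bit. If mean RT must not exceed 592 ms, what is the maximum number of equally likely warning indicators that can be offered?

115·log₂ n ≤ 592 − 280 = 312, giving log₂ n ≤ 2.7130 and n ≤ 6.557. The largest whole number is 6.

6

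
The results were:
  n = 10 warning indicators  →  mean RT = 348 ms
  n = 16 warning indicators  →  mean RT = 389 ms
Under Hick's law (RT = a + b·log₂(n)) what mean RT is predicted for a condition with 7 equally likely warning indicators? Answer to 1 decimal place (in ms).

316.9 ms

With log₂ n on the abscissa the relation is linear; from the two conditions:
  b = (389 − 348) / (log₂ 16 − log₂ 10) = 41 / (4 − 3.3219) = 60.466 ms/bit
  a = 348 − 60.466 × 3.3219 = 147.138 ms
Then RT(7) = 147.138 + 60.466 × log₂ 7 = 147.138 + 60.466 × 2.8074 ≈ 316.886 ms.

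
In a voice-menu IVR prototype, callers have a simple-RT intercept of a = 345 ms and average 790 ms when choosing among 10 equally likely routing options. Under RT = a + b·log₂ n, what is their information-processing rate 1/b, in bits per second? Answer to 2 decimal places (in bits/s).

7.47 bits/s

Choice component = 790 − 345 = 445 ms over log₂(10) = 3.3219 bits.
b = 445 / 3.3219 = 133.958 ms/bit, so 1/b = 7.465 bits/s.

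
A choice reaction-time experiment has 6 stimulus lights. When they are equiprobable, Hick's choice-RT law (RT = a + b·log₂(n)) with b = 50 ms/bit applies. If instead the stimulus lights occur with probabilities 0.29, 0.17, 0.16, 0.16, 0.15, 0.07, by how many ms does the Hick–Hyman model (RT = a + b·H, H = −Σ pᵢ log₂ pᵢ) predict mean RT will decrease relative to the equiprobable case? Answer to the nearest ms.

Equiprobable entropy H₀ = log₂ 6 = 2.5850 bits.
Skewed entropy H = −Σ pᵢ log₂ pᵢ = 2.4776 bits.
ΔRT = b·(H₀ − H) = 50 × 0.1073 = 5.37 ms.

5 ms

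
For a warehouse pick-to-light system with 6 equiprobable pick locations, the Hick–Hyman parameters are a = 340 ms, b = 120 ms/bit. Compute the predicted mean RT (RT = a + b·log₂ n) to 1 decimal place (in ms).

log₂(6) = 2.5850 bits, so RT = 340 + 120 × 2.5850 ≈ 650.196 ms.

650.2 ms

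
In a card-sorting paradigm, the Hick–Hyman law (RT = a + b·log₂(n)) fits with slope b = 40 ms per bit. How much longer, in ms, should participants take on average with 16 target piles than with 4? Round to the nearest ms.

80 ms

Only the slope matters, since a is common to both: ΔRT = b·log₂(n₂/n₁).
log₂(16) − log₂(4) = log₂(16/4) = log₂(4) = 2.
ΔRT = 40 × 2.0000 = 80.000 ms.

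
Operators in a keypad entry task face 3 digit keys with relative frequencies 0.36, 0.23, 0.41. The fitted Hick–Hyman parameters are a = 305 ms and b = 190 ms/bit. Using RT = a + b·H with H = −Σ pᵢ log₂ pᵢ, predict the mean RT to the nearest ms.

599 ms

H = 0.36·log₂(1/0.36) + 0.23·log₂(1/0.23) + 0.41·log₂(1/0.41) = 1.5457 bits.
RT = 305 + 190 × 1.5457 = 598.68 ms.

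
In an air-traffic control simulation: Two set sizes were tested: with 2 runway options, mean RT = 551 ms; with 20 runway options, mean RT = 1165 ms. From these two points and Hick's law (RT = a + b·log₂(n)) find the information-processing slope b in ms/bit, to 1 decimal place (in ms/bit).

Slope: b = (1165 − 551) / (log₂ 20 − log₂ 2) = 614/3.3219 = 184.832 ms/bit.

184.8 ms/bit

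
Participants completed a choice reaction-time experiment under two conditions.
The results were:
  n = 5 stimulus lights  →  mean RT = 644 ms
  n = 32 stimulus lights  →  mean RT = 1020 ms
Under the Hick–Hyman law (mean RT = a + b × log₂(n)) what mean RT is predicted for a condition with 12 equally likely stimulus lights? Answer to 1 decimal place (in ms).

821.3 ms

Fit slope and intercept:
  b = (1020 − 644) / (log₂ 32 − log₂ 5) = 376 / (5 − 2.3219) = 140.400 ms/bit
  a = 644 − 140.400 × 2.3219 = 318.002 ms
Then RT(12) = 318.002 + 140.400 × log₂ 12 = 318.002 + 140.400 × 3.5850 ≈ 821.329 ms.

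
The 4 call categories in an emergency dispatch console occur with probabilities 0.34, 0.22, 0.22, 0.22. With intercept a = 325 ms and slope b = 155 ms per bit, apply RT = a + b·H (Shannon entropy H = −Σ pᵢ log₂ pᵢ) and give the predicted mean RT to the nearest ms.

Entropy contributions −pᵢ log₂ pᵢ: 0.5292, 0.4806, 0.4806, 0.4806; sum H = 1.9709 bits.
RT = a + bH = 325 + 155·1.9709 = 630.49 ms.

630 ms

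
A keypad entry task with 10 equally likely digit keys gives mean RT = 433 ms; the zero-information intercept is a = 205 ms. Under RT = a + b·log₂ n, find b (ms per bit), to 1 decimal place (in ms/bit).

68.6 ms/bit

10 alternatives carry log₂ 10 = 3.3219 bits; the choice cost is 433 − 205 = 228 ms, so b = 228/3.3219 = 68.635 ms/bit.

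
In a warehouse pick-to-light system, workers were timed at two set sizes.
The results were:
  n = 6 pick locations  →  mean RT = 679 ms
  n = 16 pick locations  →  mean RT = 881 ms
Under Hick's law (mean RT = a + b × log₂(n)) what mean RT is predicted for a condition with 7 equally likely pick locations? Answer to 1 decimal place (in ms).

710.7 ms

Fit slope and intercept:
  b = (881 − 679) / (log₂ 16 − log₂ 6) = 202 / (4 − 2.5850) = 142.752 ms/bit
  a = 679 − 142.752 × 2.5850 = 309.990 ms
Then RT(7) = 309.990 + 142.752 × log₂ 7 = 309.990 + 142.752 × 2.8074 ≈ 710.747 ms.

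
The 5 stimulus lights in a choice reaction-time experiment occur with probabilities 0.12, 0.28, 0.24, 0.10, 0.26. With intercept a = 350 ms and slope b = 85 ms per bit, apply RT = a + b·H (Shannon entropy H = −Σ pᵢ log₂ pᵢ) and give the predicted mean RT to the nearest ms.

Entropy contributions −pᵢ log₂ pᵢ: 0.3671, 0.5142, 0.4941, 0.3322, 0.5053; sum H = 2.2129 bits.
RT = a + bH = 350 + 85·2.2129 = 538.10 ms.

538 ms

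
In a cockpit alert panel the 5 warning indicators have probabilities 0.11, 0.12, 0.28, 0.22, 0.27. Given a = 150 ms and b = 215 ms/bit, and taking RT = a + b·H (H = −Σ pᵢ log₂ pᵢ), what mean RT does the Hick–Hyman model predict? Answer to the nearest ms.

628 ms

Entropy contributions −pᵢ log₂ pᵢ: 0.3503, 0.3671, 0.5142, 0.4806, 0.5100; sum H = 2.2222 bits.
RT = a + bH = 150 + 215·2.2222 = 627.77 ms.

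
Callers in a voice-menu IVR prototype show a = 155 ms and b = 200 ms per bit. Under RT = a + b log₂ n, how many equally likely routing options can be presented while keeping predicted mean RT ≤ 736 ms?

7

200·log₂ n ≤ 736 − 155 = 581, giving log₂ n ≤ 2.9050 and n ≤ 7.490. The largest whole number is 7.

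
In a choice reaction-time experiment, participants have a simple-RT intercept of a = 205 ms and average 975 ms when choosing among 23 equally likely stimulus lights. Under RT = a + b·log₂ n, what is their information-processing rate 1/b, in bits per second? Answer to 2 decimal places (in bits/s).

5.87 bits/s

b = (975 − 205)/log₂ 23 = 770/4.5236 = 170.220 ms per bit = 0.17022 s/bit; the reciprocal is 5.875 bits/s.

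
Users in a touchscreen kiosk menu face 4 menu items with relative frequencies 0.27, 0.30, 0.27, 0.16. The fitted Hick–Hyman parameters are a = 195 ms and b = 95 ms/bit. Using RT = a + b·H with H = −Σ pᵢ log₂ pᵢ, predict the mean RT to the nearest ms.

Entropy contributions −pᵢ log₂ pᵢ: 0.5100, 0.5211, 0.5100, 0.4230; sum H = 1.9641 bits.
RT = a + bH = 195 + 95·1.9641 = 381.59 ms.

382 ms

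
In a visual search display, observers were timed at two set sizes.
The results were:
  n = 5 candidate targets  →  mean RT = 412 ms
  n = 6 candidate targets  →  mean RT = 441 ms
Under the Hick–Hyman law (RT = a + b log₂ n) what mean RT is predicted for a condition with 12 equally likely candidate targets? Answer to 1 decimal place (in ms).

RT is linear in log₂ n, so two points fix the line:
  b = (441 − 412) / (log₂ 6 − log₂ 5) = 29 / (2.5850 − 2.3219) = 110.252 ms/bit
  a = 412 − 110.252 × 2.3219 = 156.003 ms
Then RT(12) = 156.003 + 110.252 × log₂ 12 = 156.003 + 110.252 × 3.5850 ≈ 551.252 ms.

551.3 ms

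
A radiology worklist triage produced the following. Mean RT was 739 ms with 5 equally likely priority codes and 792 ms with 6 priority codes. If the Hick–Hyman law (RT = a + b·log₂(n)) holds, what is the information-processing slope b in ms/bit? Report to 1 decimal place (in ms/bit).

b = (RT₂ − RT₁)/(log₂ n₂ − log₂ n₁) = (792 − 739)/(2.5850 − 2.3219) = 201.495 ms/bit.

201.5 ms/bit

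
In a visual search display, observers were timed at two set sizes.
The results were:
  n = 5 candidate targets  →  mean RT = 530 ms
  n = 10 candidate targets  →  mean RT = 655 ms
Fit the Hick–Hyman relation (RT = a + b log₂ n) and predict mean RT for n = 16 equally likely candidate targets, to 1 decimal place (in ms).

739.8 ms

With log₂ n on the abscissa the relation is linear; from the two conditions:
  b = (655 − 530) / (log₂ 10 − log₂ 5) = 125 / (3.3219 − 2.3219) = 125.000 ms/bit
  a = 530 − 125.000 × 2.3219 = 239.759 ms
Then RT(16) = 239.759 + 125.000 × log₂ 16 = 239.759 + 125.000 × 4 ≈ 739.759 ms.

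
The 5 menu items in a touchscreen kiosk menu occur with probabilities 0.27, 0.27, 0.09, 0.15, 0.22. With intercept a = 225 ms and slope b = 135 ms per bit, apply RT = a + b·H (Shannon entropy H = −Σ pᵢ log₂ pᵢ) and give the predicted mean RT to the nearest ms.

525 ms

Entropy contributions −pᵢ log₂ pᵢ: 0.5100, 0.5100, 0.3127, 0.4105, 0.4806; sum H = 2.2238 bits.
RT = a + bH = 225 + 135·2.2238 = 525.22 ms.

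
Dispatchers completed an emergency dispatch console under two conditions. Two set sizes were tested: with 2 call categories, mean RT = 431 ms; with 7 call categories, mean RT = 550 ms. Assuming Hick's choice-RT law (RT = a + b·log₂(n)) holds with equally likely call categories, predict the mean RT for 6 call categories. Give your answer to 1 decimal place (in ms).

RT is linear in log₂ n, so two points fix the line:
  b = (550 − 431) / (log₂ 7 − log₂ 2) = 119 / (2.8074 − 1) = 65.842 ms/bit
  a = 431 − 65.842 × 1 = 365.158 ms
Then RT(6) = 365.158 + 65.842 × log₂ 6 = 365.158 + 65.842 × 2.5850 ≈ 535.357 ms.

535.4 ms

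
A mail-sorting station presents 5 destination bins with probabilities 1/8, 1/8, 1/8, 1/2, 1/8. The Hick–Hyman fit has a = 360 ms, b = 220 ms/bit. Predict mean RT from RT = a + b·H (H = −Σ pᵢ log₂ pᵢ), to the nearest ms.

H = −Σ pᵢ log₂ pᵢ = 0.125·3 + 0.125·3 + 0.125·3 + 0.5·1 + 0.125·3 = 2.000 bits.
RT = 360 + 220 × 2.000 = 800.00 ms.

800 ms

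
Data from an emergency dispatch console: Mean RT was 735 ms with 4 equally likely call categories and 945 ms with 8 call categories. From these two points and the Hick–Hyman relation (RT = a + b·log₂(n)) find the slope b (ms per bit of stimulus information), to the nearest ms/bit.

210 ms/bit

The slope on a log₂ axis is (945 − 735) / (3 − 2) = 210 ms/bit.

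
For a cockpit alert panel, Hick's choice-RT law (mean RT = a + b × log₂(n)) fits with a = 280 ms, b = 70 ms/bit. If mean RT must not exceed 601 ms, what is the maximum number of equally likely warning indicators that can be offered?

Set 280 + 70·log₂ n ≤ 601 → log₂ n ≤ (601 − 280)/70 = 4.5857.
So n ≤ 2^4.5857 = 24.013; the largest integer n is 24.

24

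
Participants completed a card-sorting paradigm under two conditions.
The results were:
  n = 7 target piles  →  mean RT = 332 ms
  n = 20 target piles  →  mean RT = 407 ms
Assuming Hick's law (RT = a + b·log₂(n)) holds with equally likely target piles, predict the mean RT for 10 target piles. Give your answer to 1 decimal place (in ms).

357.5 ms

RT is linear in log₂ n, so two points fix the line:
  b = (407 − 332) / (log₂ 20 − log₂ 7) = 75 / (4.3219 − 2.8074) = 49.519 ms/bit
  a = 332 − 49.519 × 2.8074 = 192.983 ms
Then RT(10) = 192.983 + 49.519 × log₂ 10 = 192.983 + 49.519 × 3.3219 ≈ 357.481 ms.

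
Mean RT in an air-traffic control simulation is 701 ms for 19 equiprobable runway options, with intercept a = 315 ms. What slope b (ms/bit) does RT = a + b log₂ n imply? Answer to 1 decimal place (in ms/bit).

b = (701 − 315) / log₂(19) = 386 / 4.2479 = 90.868 ms/bit.

90.9 ms/bit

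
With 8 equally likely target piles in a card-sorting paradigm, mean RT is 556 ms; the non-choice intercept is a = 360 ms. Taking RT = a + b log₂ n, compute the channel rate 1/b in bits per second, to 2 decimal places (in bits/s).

Choice component = 556 − 360 = 196 ms over log₂(8) = 3 bits.
b = 196 / 3 = 65.333 ms/bit, so 1/b = 15.306 bits/s.

15.31 bits/s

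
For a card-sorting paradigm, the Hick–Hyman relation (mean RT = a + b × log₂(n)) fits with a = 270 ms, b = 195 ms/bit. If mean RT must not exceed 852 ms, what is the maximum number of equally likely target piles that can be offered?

7

195·log₂ n ≤ 852 − 270 = 582, giving log₂ n ≤ 2.9846 and n ≤ 7.915. The largest whole number is 7.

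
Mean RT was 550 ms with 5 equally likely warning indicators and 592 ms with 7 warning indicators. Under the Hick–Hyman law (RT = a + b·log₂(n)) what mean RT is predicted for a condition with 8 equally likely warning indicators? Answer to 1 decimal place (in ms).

608.7 ms

Solve the two-equation system in a and b:
  b = (592 − 550) / (log₂ 7 − log₂ 5) = 42 / (2.8074 − 2.3219) = 86.522 ms/bit
  a = 550 − 86.522 × 2.3219 = 349.103 ms
Then RT(8) = 349.103 + 86.522 × log₂ 8 = 349.103 + 86.522 × 3 ≈ 608.668 ms.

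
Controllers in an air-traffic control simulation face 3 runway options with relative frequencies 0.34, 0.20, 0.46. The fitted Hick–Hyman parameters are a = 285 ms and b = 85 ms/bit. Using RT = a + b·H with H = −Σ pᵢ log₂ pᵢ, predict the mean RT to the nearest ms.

H = 0.34·log₂(1/0.34) + 0.20·log₂(1/0.20) + 0.46·log₂(1/0.46) = 1.5089 bits.
RT = 285 + 85 × 1.5089 = 413.26 ms.

413 ms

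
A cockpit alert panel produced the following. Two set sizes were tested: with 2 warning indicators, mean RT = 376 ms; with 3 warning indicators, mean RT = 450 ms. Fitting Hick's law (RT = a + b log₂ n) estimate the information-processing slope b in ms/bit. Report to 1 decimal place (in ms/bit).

The slope on a log₂ axis is (450 − 376) / (1.5850 − 1) = 126.504 ms/bit.

126.5 ms/bit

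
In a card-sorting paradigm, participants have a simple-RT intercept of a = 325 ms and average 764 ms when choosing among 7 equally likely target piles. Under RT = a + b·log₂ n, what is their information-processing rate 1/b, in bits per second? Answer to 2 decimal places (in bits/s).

b = (764 − 325)/log₂ 7 = 439/2.8074 = 156.375 ms per bit = 0.15637 s/bit; the reciprocal is 6.395 bits/s.

6.39 bits/s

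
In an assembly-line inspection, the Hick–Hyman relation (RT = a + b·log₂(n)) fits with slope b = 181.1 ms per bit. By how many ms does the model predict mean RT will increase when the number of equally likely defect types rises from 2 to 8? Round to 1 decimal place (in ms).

362.2 ms

The intercept a cancels: ΔRT = b·(log₂ n₂ − log₂ n₁) = b·log₂(n₂/n₁).
log₂(8) − log₂(2) = log₂(8/2) = log₂(4) = 2.
ΔRT = 181.1 × 2.0000 = 362.200 ms.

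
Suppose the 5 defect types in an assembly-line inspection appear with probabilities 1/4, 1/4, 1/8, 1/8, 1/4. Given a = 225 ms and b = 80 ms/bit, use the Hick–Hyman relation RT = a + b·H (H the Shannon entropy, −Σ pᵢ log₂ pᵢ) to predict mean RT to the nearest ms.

405 ms

H = −Σ pᵢ log₂ pᵢ = 0.25·2 + 0.25·2 + 0.125·3 + 0.125·3 + 0.25·2 = 2.250 bits.
RT = 225 + 80 × 2.250 = 405.00 ms.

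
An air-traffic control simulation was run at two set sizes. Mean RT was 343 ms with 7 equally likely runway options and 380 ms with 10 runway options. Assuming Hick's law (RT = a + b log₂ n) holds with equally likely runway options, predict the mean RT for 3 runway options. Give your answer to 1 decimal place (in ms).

255.1 ms

Solve the two-equation system in a and b:
  b = (380 − 343) / (log₂ 10 − log₂ 7) = 37 / (3.3219 − 2.8074) = 71.904 ms/bit
  a = 343 − 71.904 × 2.8074 = 141.139 ms
Then RT(3) = 141.139 + 71.904 × log₂ 3 = 141.139 + 71.904 × 1.5850 ≈ 255.105 ms.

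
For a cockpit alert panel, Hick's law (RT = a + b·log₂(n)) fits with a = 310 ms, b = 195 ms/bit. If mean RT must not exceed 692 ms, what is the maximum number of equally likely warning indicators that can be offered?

195·log₂ n ≤ 692 − 310 = 382, giving log₂ n ≤ 1.9590 and n ≤ 3.888. The largest whole number is 3.

3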